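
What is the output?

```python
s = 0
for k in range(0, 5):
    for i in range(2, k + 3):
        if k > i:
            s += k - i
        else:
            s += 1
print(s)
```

16

k=0,i=2: not 0>2, s = 0+1 = 1
k=1,i=2: not 1>2, s = 1+1 = 2
k=1,i=3: not 1>3, s = 2+1 = 3
k=2,i=2: not 2>2, s = 3+1 = 4
k=2,i=3: not 2>3, s = 4+1 = 5
k=2,i=4: not 2>4, s = 5+1 = 6
k=3,i=2: 3>2, s = 6+1 = 7
k=3,i=3: not 3>3, s = 7+1 = 8
k=3,i=4: not 3>4, s = 8+1 = 9
k=3,i=5: not 3>5, s = 9+1 = 10
k=4,i=2: 4>2, s = 10+2 = 12
k=4,i=3: 4>3, s = 12+1 = 13
k=4,i=4: not 4>4, s = 13+1 = 14
k=4,i=5: not 4>5, s = 14+1 = 15
k=4,i=6: not 4>6, s = 15+1 = 16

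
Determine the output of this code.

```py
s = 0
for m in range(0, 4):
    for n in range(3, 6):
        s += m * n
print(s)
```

72

m=0,n=3: s = 0+0 = 0
m=0,n=4: s = 0+0 = 0
m=0,n=5: s = 0+0 = 0
m=1,n=3: s = 0+3 = 3
m=1,n=4: s = 3+4 = 7
m=1,n=5: s = 7+5 = 12
m=2,n=3: s = 12+6 = 18
m=2,n=4: s = 18+8 = 26
m=2,n=5: s = 26+10 = 36
m=3,n=3: s = 36+9 = 45
m=3,n=4: s = 45+12 = 57
m=3,n=5: s = 57+15 = 72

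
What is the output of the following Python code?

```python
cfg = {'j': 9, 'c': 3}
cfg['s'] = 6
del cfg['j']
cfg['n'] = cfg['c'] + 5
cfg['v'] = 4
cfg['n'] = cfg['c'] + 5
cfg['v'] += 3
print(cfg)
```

{'c': 3, 's': 6, 'n': 8, 'v': 7}

cfg['s'] = 6 → {'j': 9, 'c': 3, 's': 6}
del 'j' → {'c': 3, 's': 6}
cfg['n'] = cfg['c']+5 = 8 → {'c': 3, 's': 6, 'n': 8}
cfg['v'] = 4 → {'c': 3, 's': 6, 'n': 8, 'v': 4}
cfg['n'] = cfg['c']+5 = 8 → {'c': 3, 's': 6, 'n': 8, 'v': 4}
cfg['v'] = 4+3 = 7 → {'c': 3, 's': 6, 'n': 8, 'v': 7}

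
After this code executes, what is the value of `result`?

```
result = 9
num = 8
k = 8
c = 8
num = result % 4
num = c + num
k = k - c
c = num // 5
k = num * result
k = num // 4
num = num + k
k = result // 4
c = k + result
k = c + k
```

9

num = 9%4 = 1
num = 8+1 = 9
k = 8-8 = 0
c = 9//5 = 1
k = 9*9 = 81
k = 9//4 = 2
num = 9+2 = 11
k = 9//4 = 2
c = 2+9 = 11
k = 11+2 = 13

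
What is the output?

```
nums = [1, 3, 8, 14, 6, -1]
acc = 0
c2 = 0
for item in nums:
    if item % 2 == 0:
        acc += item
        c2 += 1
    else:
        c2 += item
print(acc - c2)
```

22

item=1: not even; c2=1
item=3: not even; c2=4
item=8: even, acc = 0+8 = 8; c2=5
item=14: even, acc = 8+14 = 22; c2=6
item=6: even, acc = 22+6 = 28; c2=7
item=-1: not even; c2=6
acc-c2 = 28-6 = 22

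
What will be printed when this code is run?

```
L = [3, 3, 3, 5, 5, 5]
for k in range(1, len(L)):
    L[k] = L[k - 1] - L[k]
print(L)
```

k=1: L[1] = 3-3 = 0 → [3, 0, 3, 5, 5, 5]
k=2: L[2] = 0-3 = -3 → [3, 0, -3, 5, 5, 5]
k=3: L[3] = (-3)-5 = -8 → [3, 0, -3, -8, 5, 5]
k=4: L[4] = (-8)-5 = -13 → [3, 0, -3, -8, -13, 5]
k=5: L[5] = (-13)-5 = -18 → [3, 0, -3, -8, -13, -18]

[3, 0, -3, -8, -13, -18]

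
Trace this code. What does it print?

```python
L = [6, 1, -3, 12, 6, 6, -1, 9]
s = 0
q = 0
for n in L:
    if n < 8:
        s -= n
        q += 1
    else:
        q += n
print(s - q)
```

n=6: <8, s = 0-6 = -6; q=1
n=1: <8, s = (-6)-1 = -7; q=2
n=-3: <8, s = (-7)-(-3) = -4; q=3
n=12: not <8; q=15
n=6: <8, s = (-4)-6 = -10; q=16
n=6: <8, s = (-10)-6 = -16; q=17
n=-1: <8, s = (-16)-(-1) = -15; q=18
n=9: not <8; q=27
s-q = (-15)-27 = -42

-42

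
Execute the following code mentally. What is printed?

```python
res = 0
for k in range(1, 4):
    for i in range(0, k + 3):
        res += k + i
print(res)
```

63

k=1,i=0: res = 0+1 = 1
k=1,i=1: res = 1+2 = 3
k=1,i=2: res = 3+3 = 6
k=1,i=3: res = 6+4 = 10
k=2,i=0: res = 10+2 = 12
k=2,i=1: res = 12+3 = 15
k=2,i=2: res = 15+4 = 19
k=2,i=3: res = 19+5 = 24
k=2,i=4: res = 24+6 = 30
k=3,i=0: res = 30+3 = 33
k=3,i=1: res = 33+4 = 37
k=3,i=2: res = 37+5 = 42
k=3,i=3: res = 42+6 = 48
k=3,i=4: res = 48+7 = 55
k=3,i=5: res = 55+8 = 63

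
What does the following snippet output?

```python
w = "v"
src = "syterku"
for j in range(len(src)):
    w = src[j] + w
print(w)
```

ukretysv

j=0: prepend 's' → 'sv'
j=1: prepend 'y' → 'ysv'
j=2: prepend 't' → 'tysv'
j=3: prepend 'e' → 'etysv'
j=4: prepend 'r' → 'retysv'
j=5: prepend 'k' → 'kretysv'
j=6: prepend 'u' → 'ukretysv'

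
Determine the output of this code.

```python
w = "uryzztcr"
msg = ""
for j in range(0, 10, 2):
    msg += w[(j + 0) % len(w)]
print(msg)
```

j=0: add w[0]='u' → 'u'
j=2: add w[2]='y' → 'uy'
j=4: add w[4]='z' → 'uyz'
j=6: add w[6]='c' → 'uyzc'
j=8: add w[0]='u' → 'uyzcu'

uyzcu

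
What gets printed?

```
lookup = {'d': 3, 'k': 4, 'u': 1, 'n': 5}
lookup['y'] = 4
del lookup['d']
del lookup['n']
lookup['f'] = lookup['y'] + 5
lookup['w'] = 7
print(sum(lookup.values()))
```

lookup['y'] = 4 → {'d': 3, 'k': 4, 'u': 1, 'n': 5, 'y': 4}
del 'd' → {'k': 4, 'u': 1, 'n': 5, 'y': 4}
del 'n' → {'k': 4, 'u': 1, 'y': 4}
lookup['f'] = lookup['y']+5 = 9 → {'k': 4, 'u': 1, 'y': 4, 'f': 9}
lookup['w'] = 7 → {'k': 4, 'u': 1, 'y': 4, 'f': 9, 'w': 7}
sum of values = 25

25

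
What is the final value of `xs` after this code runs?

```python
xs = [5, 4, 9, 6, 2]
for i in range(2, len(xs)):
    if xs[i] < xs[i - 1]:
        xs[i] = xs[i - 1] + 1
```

[5, 4, 9, 10, 11]

i=2: 9>=4, unchanged → [5, 4, 9, 6, 2]
i=3: 6<9, xs[3] = 9+1 = 10 → [5, 4, 9, 10, 2]
i=4: 2<10, xs[4] = 10+1 = 11 → [5, 4, 9, 10, 11]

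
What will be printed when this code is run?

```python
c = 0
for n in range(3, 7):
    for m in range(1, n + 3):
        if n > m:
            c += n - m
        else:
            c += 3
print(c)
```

70

n=3,m=1: 3>1, c = 0+2 = 2
n=3,m=2: 3>2, c = 2+1 = 3
n=3,m=3: not 3>3, c = 3+3 = 6
n=3,m=4: not 3>4, c = 6+3 = 9
n=3,m=5: not 3>5, c = 9+3 = 12
n=4,m=1: 4>1, c = 12+3 = 15
n=4,m=2: 4>2, c = 15+2 = 17
n=4,m=3: 4>3, c = 17+1 = 18
n=4,m=4: not 4>4, c = 18+3 = 21
n=4,m=5: not 4>5, c = 21+3 = 24
n=4,m=6: not 4>6, c = 24+3 = 27
n=5,m=1: 5>1, c = 27+4 = 31
n=5,m=2: 5>2, c = 31+3 = 34
n=5,m=3: 5>3, c = 34+2 = 36
n=5,m=4: 5>4, c = 36+1 = 37
n=5,m=5: not 5>5, c = 37+3 = 40
n=5,m=6: not 5>6, c = 40+3 = 43
n=5,m=7: not 5>7, c = 43+3 = 46
n=6,m=1: 6>1, c = 46+5 = 51
n=6,m=2: 6>2, c = 51+4 = 55
n=6,m=3: 6>3, c = 55+3 = 58
n=6,m=4: 6>4, c = 58+2 = 60
n=6,m=5: 6>5, c = 60+1 = 61
n=6,m=6: not 6>6, c = 61+3 = 64
n=6,m=7: not 6>7, c = 64+3 = 67
n=6,m=8: not 6>8, c = 67+3 = 70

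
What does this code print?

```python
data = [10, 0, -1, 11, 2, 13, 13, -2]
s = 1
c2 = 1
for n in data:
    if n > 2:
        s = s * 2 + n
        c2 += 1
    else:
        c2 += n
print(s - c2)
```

175

n=10: >2, s = 1*2+10 = 12; c2=2
n=0: not >2; c2=2
n=-1: not >2; c2=1
n=11: >2, s = 12*2+11 = 35; c2=2
n=2: not >2; c2=4
n=13: >2, s = 35*2+13 = 83; c2=5
n=13: >2, s = 83*2+13 = 179; c2=6
n=-2: not >2; c2=4
s-c2 = 179-4 = 175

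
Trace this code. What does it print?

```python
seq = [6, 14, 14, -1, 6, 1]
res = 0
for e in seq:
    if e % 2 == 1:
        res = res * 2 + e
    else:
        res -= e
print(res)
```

-149

e=6: not odd, res = 0-6 = -6
e=14: not odd, res = (-6)-14 = -20
e=14: not odd, res = (-20)-14 = -34
e=-1: odd, res = (-34)*2+(-1) = -69
e=6: not odd, res = (-69)-6 = -75
e=1: odd, res = (-75)*2+1 = -149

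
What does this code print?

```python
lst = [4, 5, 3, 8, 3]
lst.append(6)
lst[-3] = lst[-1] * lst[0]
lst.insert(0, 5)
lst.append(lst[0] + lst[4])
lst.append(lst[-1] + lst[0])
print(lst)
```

append 6 → [4, 5, 3, 8, 3, 6]
lst[-3] = lst[-1]*lst[0] = 6*4 = 24 → [4, 5, 3, 24, 3, 6]
insert 5 at 0 → [5, 4, 5, 3, 24, 3, 6]
append lst[0]+lst[4] = 5+24 = 29 → [5, 4, 5, 3, 24, 3, 6, 29]
append lst[-1]+lst[0] = 29+5 = 34 → [5, 4, 5, 3, 24, 3, 6, 29, 34]

[5, 4, 5, 3, 24, 3, 6, 29, 34]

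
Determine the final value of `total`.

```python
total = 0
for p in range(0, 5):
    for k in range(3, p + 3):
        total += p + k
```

70

p=1,k=3: total = 0+4 = 4
p=2,k=3: total = 4+5 = 9
p=2,k=4: total = 9+6 = 15
p=3,k=3: total = 15+6 = 21
p=3,k=4: total = 21+7 = 28
p=3,k=5: total = 28+8 = 36
p=4,k=3: total = 36+7 = 43
p=4,k=4: total = 43+8 = 51
p=4,k=5: total = 51+9 = 60
p=4,k=6: total = 60+10 = 70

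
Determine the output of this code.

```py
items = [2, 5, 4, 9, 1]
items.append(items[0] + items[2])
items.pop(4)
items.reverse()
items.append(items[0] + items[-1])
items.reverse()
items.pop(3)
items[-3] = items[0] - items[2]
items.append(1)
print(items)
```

append items[0]+items[2] = 2+4 = 6 → [2, 5, 4, 9, 1, 6]
pop(4) removes 1 → [2, 5, 4, 9, 6]
reverse → [6, 9, 4, 5, 2]
append items[0]+items[-1] = 6+2 = 8 → [6, 9, 4, 5, 2, 8]
reverse → [8, 2, 5, 4, 9, 6]
pop(3) removes 4 → [8, 2, 5, 9, 6]
items[-3] = items[0]-items[2] = 8-5 = 3 → [8, 2, 3, 9, 6]
append 1 → [8, 2, 3, 9, 6, 1]

[8, 2, 3, 9, 6, 1]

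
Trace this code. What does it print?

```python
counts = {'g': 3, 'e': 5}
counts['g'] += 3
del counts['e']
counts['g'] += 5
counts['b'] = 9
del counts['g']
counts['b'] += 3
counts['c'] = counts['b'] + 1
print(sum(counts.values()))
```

counts['g'] = 3+3 = 6 → {'g': 6, 'e': 5}
del 'e' → {'g': 6}
counts['g'] = 6+5 = 11 → {'g': 11}
counts['b'] = 9 → {'g': 11, 'b': 9}
del 'g' → {'b': 9}
counts['b'] = 9+3 = 12 → {'b': 12}
counts['c'] = counts['b']+1 = 13 → {'b': 12, 'c': 13}
sum of values = 25

25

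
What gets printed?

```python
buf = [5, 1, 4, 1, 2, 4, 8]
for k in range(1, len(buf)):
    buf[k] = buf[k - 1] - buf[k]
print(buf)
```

[5, 4, 0, -1, -3, -7, -15]

k=1: buf[1] = 5-1 = 4 → [5, 4, 4, 1, 2, 4, 8]
k=2: buf[2] = 4-4 = 0 → [5, 4, 0, 1, 2, 4, 8]
k=3: buf[3] = 0-1 = -1 → [5, 4, 0, -1, 2, 4, 8]
k=4: buf[4] = (-1)-2 = -3 → [5, 4, 0, -1, -3, 4, 8]
k=5: buf[5] = (-3)-4 = -7 → [5, 4, 0, -1, -3, -7, 8]
k=6: buf[6] = (-7)-8 = -15 → [5, 4, 0, -1, -3, -7, -15]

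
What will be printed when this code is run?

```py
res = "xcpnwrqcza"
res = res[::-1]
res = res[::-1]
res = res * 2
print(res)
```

xcpnwrqczaxcpnwrqcza

reverse → 'azcqrwnpcx'
reverse → 'xcpnwrqcza'
repeat ×2 → 'xcpnwrqczaxcpnwrqcza'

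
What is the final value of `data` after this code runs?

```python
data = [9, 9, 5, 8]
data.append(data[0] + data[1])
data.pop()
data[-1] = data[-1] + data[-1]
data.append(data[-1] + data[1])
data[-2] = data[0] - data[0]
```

[9, 9, 5, 0, 25]

append data[0]+data[1] = 9+9 = 18 → [9, 9, 5, 8, 18]
pop() removes 18 → [9, 9, 5, 8]
data[-1] = data[-1]+data[-1] = 8+8 = 16 → [9, 9, 5, 16]
append data[-1]+data[1] = 16+9 = 25 → [9, 9, 5, 16, 25]
data[-2] = data[0]-data[0] = 9-9 = 0 → [9, 9, 5, 0, 25]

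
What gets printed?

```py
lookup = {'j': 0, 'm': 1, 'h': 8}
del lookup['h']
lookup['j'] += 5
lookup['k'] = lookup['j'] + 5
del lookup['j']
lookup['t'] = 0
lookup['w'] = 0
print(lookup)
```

del 'h' → {'j': 0, 'm': 1}
lookup['j'] = 0+5 = 5 → {'j': 5, 'm': 1}
lookup['k'] = lookup['j']+5 = 10 → {'j': 5, 'm': 1, 'k': 10}
del 'j' → {'m': 1, 'k': 10}
lookup['t'] = 0 → {'m': 1, 'k': 10, 't': 0}
lookup['w'] = 0 → {'m': 1, 'k': 10, 't': 0, 'w': 0}

{'m': 1, 'k': 10, 't': 0, 'w': 0}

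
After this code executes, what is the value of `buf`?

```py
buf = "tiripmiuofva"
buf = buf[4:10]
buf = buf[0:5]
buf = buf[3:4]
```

'u'

slice [4:10] → 'pmiuof'
slice [0:5] → 'pmiuo'
slice [3:4] → 'u'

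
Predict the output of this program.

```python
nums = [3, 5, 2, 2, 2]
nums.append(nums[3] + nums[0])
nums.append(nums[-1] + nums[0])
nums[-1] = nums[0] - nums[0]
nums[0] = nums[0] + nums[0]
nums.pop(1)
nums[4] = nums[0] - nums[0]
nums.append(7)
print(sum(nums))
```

append nums[3]+nums[0] = 2+3 = 5 → [3, 5, 2, 2, 2, 5]
append nums[-1]+nums[0] = 5+3 = 8 → [3, 5, 2, 2, 2, 5, 8]
nums[-1] = nums[0]-nums[0] = 3-3 = 0 → [3, 5, 2, 2, 2, 5, 0]
nums[0] = nums[0]+nums[0] = 3+3 = 6 → [6, 5, 2, 2, 2, 5, 0]
pop(1) removes 5 → [6, 2, 2, 2, 5, 0]
nums[4] = nums[0]-nums[0] = 6-6 = 0 → [6, 2, 2, 2, 0, 0]
append 7 → [6, 2, 2, 2, 0, 0, 7]
sum = 19

19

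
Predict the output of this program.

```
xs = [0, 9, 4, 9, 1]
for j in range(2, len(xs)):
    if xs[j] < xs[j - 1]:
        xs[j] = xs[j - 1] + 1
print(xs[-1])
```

12

j=2: 4<9, xs[2] = 9+1 = 10 → [0, 9, 10, 9, 1]
j=3: 9<10, xs[3] = 10+1 = 11 → [0, 9, 10, 11, 1]
j=4: 1<11, xs[4] = 11+1 = 12 → [0, 9, 10, 11, 12]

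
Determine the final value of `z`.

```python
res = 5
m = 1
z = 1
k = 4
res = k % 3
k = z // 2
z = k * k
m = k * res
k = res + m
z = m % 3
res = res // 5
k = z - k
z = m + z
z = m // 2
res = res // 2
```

0

res = 4%3 = 1
k = 1//2 = 0
z = 0*0 = 0
m = 0*1 = 0
k = 1+0 = 1
z = 0%3 = 0
res = 1//5 = 0
k = 0-1 = -1
z = 0+0 = 0
z = 0//2 = 0
res = 0//2 = 0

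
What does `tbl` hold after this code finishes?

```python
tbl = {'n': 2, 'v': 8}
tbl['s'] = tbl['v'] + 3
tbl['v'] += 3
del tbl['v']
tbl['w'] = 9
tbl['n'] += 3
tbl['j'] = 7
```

{'n': 5, 's': 11, 'w': 9, 'j': 7}

tbl['s'] = tbl['v']+3 = 11 → {'n': 2, 'v': 8, 's': 11}
tbl['v'] = 8+3 = 11 → {'n': 2, 'v': 11, 's': 11}
del 'v' → {'n': 2, 's': 11}
tbl['w'] = 9 → {'n': 2, 's': 11, 'w': 9}
tbl['n'] = 2+3 = 5 → {'n': 5, 's': 11, 'w': 9}
tbl['j'] = 7 → {'n': 5, 's': 11, 'w': 9, 'j': 7}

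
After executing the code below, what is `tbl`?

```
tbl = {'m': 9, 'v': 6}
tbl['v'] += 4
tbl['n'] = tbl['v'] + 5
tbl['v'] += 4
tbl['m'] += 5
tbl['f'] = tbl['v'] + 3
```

{'m': 14, 'v': 14, 'n': 15, 'f': 17}

tbl['v'] = 6+4 = 10 → {'m': 9, 'v': 10}
tbl['n'] = tbl['v']+5 = 15 → {'m': 9, 'v': 10, 'n': 15}
tbl['v'] = 10+4 = 14 → {'m': 9, 'v': 14, 'n': 15}
tbl['m'] = 9+5 = 14 → {'m': 14, 'v': 14, 'n': 15}
tbl['f'] = tbl['v']+3 = 17 → {'m': 14, 'v': 14, 'n': 15, 'f': 17}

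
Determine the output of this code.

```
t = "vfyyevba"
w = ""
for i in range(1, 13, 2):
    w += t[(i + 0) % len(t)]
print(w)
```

i=1: add t[1]='f' → 'f'
i=3: add t[3]='y' → 'fy'
i=5: add t[5]='v' → 'fyv'
i=7: add t[7]='a' → 'fyva'
i=9: add t[1]='f' → 'fyvaf'
i=11: add t[3]='y' → 'fyvafy'

fyvafy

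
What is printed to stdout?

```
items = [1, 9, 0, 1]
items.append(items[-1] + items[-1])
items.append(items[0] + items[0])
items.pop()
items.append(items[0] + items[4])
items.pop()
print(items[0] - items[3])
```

0

append items[-1]+items[-1] = 1+1 = 2 → [1, 9, 0, 1, 2]
append items[0]+items[0] = 1+1 = 2 → [1, 9, 0, 1, 2, 2]
pop() removes 2 → [1, 9, 0, 1, 2]
append items[0]+items[4] = 1+2 = 3 → [1, 9, 0, 1, 2, 3]
pop() removes 3 → [1, 9, 0, 1, 2]
items[0]-items[3] = 1-1 = 0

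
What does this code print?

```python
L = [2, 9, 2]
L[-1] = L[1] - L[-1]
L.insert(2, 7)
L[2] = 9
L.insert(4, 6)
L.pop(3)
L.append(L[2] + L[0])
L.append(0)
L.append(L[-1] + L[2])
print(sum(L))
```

46

L[-1] = L[1]-L[-1] = 9-2 = 7 → [2, 9, 7]
insert 7 at 2 → [2, 9, 7, 7]
L[2] = 9 → [2, 9, 9, 7]
insert 6 at 4 → [2, 9, 9, 7, 6]
pop(3) removes 7 → [2, 9, 9, 6]
append L[2]+L[0] = 9+2 = 11 → [2, 9, 9, 6, 11]
append 0 → [2, 9, 9, 6, 11, 0]
append L[-1]+L[2] = 0+9 = 9 → [2, 9, 9, 6, 11, 0, 9]
sum = 46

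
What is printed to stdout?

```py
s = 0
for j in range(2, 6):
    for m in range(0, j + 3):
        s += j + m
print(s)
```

170

j=2,m=0: s = 0+2 = 2
j=2,m=1: s = 2+3 = 5
j=2,m=2: s = 5+4 = 9
j=2,m=3: s = 9+5 = 14
j=2,m=4: s = 14+6 = 20
j=3,m=0: s = 20+3 = 23
j=3,m=1: s = 23+4 = 27
j=3,m=2: s = 27+5 = 32
j=3,m=3: s = 32+6 = 38
j=3,m=4: s = 38+7 = 45
j=3,m=5: s = 45+8 = 53
j=4,m=0: s = 53+4 = 57
j=4,m=1: s = 57+5 = 62
j=4,m=2: s = 62+6 = 68
j=4,m=3: s = 68+7 = 75
j=4,m=4: s = 75+8 = 83
j=4,m=5: s = 83+9 = 92
j=4,m=6: s = 92+10 = 102
j=5,m=0: s = 102+5 = 107
j=5,m=1: s = 107+6 = 113
j=5,m=2: s = 113+7 = 120
j=5,m=3: s = 120+8 = 128
j=5,m=4: s = 128+9 = 137
j=5,m=5: s = 137+10 = 147
j=5,m=6: s = 147+11 = 158
j=5,m=7: s = 158+12 = 170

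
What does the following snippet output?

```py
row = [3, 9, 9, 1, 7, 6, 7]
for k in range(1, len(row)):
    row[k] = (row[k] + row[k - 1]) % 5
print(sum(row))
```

k=1: row[1] = (9+3)%5 = 2 → [3, 2, 9, 1, 7, 6, 7]
k=2: row[2] = (9+2)%5 = 1 → [3, 2, 1, 1, 7, 6, 7]
k=3: row[3] = (1+1)%5 = 2 → [3, 2, 1, 2, 7, 6, 7]
k=4: row[4] = (7+2)%5 = 4 → [3, 2, 1, 2, 4, 6, 7]
k=5: row[5] = (6+4)%5 = 0 → [3, 2, 1, 2, 4, 0, 7]
k=6: row[6] = (7+0)%5 = 2 → [3, 2, 1, 2, 4, 0, 2]
sum = 14

14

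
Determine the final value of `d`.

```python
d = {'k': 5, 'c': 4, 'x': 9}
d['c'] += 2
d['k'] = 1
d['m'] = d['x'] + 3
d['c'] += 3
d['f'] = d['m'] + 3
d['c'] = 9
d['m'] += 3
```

d['c'] = 4+2 = 6 → {'k': 5, 'c': 6, 'x': 9}
d['k'] = 1 → {'k': 1, 'c': 6, 'x': 9}
d['m'] = d['x']+3 = 12 → {'k': 1, 'c': 6, 'x': 9, 'm': 12}
d['c'] = 6+3 = 9 → {'k': 1, 'c': 9, 'x': 9, 'm': 12}
d['f'] = d['m']+3 = 15 → {'k': 1, 'c': 9, 'x': 9, 'm': 12, 'f': 15}
d['c'] = 9 → {'k': 1, 'c': 9, 'x': 9, 'm': 12, 'f': 15}
d['m'] = 12+3 = 15 → {'k': 1, 'c': 9, 'x': 9, 'm': 15, 'f': 15}

{'k': 1, 'c': 9, 'x': 9, 'm': 15, 'f': 15}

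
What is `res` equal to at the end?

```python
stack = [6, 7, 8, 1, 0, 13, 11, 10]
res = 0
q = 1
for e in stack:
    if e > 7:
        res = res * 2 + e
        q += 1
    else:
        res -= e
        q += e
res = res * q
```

-1292

e=6: not >7, res = 0-6 = -6; q=7
e=7: not >7, res = (-6)-7 = -13; q=14
e=8: >7, res = (-13)*2+8 = -18; q=15
e=1: not >7, res = (-18)-1 = -19; q=16
e=0: not >7, res = (-19)-0 = -19; q=16
e=13: >7, res = (-19)*2+13 = -25; q=17
e=11: >7, res = (-25)*2+11 = -39; q=18
e=10: >7, res = (-39)*2+10 = -68; q=19
res*q = (-68)*19 = -1292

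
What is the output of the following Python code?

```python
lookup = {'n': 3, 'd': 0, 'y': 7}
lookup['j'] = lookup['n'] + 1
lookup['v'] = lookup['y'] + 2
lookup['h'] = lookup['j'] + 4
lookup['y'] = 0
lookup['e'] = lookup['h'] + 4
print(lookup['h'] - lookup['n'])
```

5

lookup['j'] = lookup['n']+1 = 4 → {'n': 3, 'd': 0, 'y': 7, 'j': 4}
lookup['v'] = lookup['y']+2 = 9 → {'n': 3, 'd': 0, 'y': 7, 'j': 4, 'v': 9}
lookup['h'] = lookup['j']+4 = 8 → {'n': 3, 'd': 0, 'y': 7, 'j': 4, 'v': 9, 'h': 8}
lookup['y'] = 0 → {'n': 3, 'd': 0, 'y': 0, 'j': 4, 'v': 9, 'h': 8}
lookup['e'] = lookup['h']+4 = 12 → {'n': 3, 'd': 0, 'y': 0, 'j': 4, 'v': 9, 'h': 8, 'e': 12}
lookup['h']-lookup['n'] = 8-3 = 5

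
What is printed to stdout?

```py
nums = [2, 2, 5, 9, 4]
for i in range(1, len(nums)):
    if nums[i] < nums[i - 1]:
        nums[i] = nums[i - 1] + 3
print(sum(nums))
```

30

i=1: 2>=2, unchanged → [2, 2, 5, 9, 4]
i=2: 5>=2, unchanged → [2, 2, 5, 9, 4]
i=3: 9>=5, unchanged → [2, 2, 5, 9, 4]
i=4: 4<9, nums[4] = 9+3 = 12 → [2, 2, 5, 9, 12]
sum = 30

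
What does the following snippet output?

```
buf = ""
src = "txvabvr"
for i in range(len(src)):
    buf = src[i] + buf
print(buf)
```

rvbavxt

i=0: prepend 't' → 't'
i=1: prepend 'x' → 'xt'
i=2: prepend 'v' → 'vxt'
i=3: prepend 'a' → 'avxt'
i=4: prepend 'b' → 'bavxt'
i=5: prepend 'v' → 'vbavxt'
i=6: prepend 'r' → 'rvbavxt'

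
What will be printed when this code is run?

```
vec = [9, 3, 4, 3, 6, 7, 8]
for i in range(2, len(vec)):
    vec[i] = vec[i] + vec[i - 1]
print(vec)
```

i=2: vec[2] = 4+3 = 7 → [9, 3, 7, 3, 6, 7, 8]
i=3: vec[3] = 3+7 = 10 → [9, 3, 7, 10, 6, 7, 8]
i=4: vec[4] = 6+10 = 16 → [9, 3, 7, 10, 16, 7, 8]
i=5: vec[5] = 7+16 = 23 → [9, 3, 7, 10, 16, 23, 8]
i=6: vec[6] = 8+23 = 31 → [9, 3, 7, 10, 16, 23, 31]

[9, 3, 7, 10, 16, 23, 31]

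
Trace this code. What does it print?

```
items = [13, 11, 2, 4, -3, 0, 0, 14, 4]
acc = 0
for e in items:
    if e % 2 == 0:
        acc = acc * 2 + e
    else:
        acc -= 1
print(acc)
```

16

e=13: not even, acc = 0-1 = -1
e=11: not even, acc = (-1)-1 = -2
e=2: even, acc = (-2)*2+2 = -2
e=4: even, acc = (-2)*2+4 = 0
e=-3: not even, acc = 0-1 = -1
e=0: even, acc = (-1)*2+0 = -2
e=0: even, acc = (-2)*2+0 = -4
e=14: even, acc = (-4)*2+14 = 6
e=4: even, acc = 6*2+4 = 16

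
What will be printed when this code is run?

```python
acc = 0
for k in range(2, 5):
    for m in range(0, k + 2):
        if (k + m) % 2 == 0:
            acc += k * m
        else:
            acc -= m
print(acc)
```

k=2,m=0: even sum, acc = 0+0 = 0
k=2,m=1: odd sum, acc = 0-1 = -1
k=2,m=2: even sum, acc = (-1)+4 = 3
k=2,m=3: odd sum, acc = 3-3 = 0
k=3,m=0: odd sum, acc = 0-0 = 0
k=3,m=1: even sum, acc = 0+3 = 3
k=3,m=2: odd sum, acc = 3-2 = 1
k=3,m=3: even sum, acc = 1+9 = 10
k=3,m=4: odd sum, acc = 10-4 = 6
k=4,m=0: even sum, acc = 6+0 = 6
k=4,m=1: odd sum, acc = 6-1 = 5
k=4,m=2: even sum, acc = 5+8 = 13
k=4,m=3: odd sum, acc = 13-3 = 10
k=4,m=4: even sum, acc = 10+16 = 26
k=4,m=5: odd sum, acc = 26-5 = 21

21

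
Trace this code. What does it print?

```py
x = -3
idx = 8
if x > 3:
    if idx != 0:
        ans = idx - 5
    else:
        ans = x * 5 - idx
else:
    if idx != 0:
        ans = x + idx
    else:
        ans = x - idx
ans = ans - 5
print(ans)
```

x=-3, idx=8
x > 3 is False; idx != 0 is True
→ ans = x + idx = 5
ans = 5-5 = 0

0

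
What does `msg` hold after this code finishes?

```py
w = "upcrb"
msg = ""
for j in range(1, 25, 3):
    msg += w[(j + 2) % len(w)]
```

j=1: add w[3]='r' → 'r'
j=4: add w[1]='p' → 'rp'
j=7: add w[4]='b' → 'rpb'
j=10: add w[2]='c' → 'rpbc'
j=13: add w[0]='u' → 'rpbcu'
j=16: add w[3]='r' → 'rpbcur'
j=19: add w[1]='p' → 'rpbcurp'
j=22: add w[4]='b' → 'rpbcurpb'

'rpbcurpb'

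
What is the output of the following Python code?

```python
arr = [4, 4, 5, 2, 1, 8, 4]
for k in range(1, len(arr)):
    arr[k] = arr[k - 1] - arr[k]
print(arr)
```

[4, 0, -5, -7, -8, -16, -20]

k=1: arr[1] = 4-4 = 0 → [4, 0, 5, 2, 1, 8, 4]
k=2: arr[2] = 0-5 = -5 → [4, 0, -5, 2, 1, 8, 4]
k=3: arr[3] = (-5)-2 = -7 → [4, 0, -5, -7, 1, 8, 4]
k=4: arr[4] = (-7)-1 = -8 → [4, 0, -5, -7, -8, 8, 4]
k=5: arr[5] = (-8)-8 = -16 → [4, 0, -5, -7, -8, -16, 4]
k=6: arr[6] = (-16)-4 = -20 → [4, 0, -5, -7, -8, -16, -20]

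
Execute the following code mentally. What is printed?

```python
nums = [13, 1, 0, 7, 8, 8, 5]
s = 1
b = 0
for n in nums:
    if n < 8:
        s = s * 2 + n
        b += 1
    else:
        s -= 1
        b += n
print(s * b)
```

759

n=13: not <8, s = 1-1 = 0; b=13
n=1: <8, s = 0*2+1 = 1; b=14
n=0: <8, s = 1*2+0 = 2; b=15
n=7: <8, s = 2*2+7 = 11; b=16
n=8: not <8, s = 11-1 = 10; b=24
n=8: not <8, s = 10-1 = 9; b=32
n=5: <8, s = 9*2+5 = 23; b=33
s*b = 23*33 = 759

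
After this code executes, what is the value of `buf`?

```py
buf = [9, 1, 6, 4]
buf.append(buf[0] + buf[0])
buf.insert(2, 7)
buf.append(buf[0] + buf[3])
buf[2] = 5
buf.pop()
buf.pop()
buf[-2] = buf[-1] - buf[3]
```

append buf[0]+buf[0] = 9+9 = 18 → [9, 1, 6, 4, 18]
insert 7 at 2 → [9, 1, 7, 6, 4, 18]
append buf[0]+buf[3] = 9+6 = 15 → [9, 1, 7, 6, 4, 18, 15]
buf[2] = 5 → [9, 1, 5, 6, 4, 18, 15]
pop() removes 15 → [9, 1, 5, 6, 4, 18]
pop() removes 18 → [9, 1, 5, 6, 4]
buf[-2] = buf[-1]-buf[3] = 4-6 = -2 → [9, 1, 5, -2, 4]

[9, 1, 5, -2, 4]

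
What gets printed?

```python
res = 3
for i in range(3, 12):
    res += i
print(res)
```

66

i=3: res = 3+3 = 6
i=4: res = 6+4 = 10
i=5: res = 10+5 = 15
i=6: res = 15+6 = 21
i=7: res = 21+7 = 28
i=8: res = 28+8 = 36
i=9: res = 36+9 = 45
i=10: res = 45+10 = 55
i=11: res = 55+11 = 66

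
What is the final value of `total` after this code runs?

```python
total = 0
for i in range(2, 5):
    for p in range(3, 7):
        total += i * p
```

i=2,p=3: total = 0+6 = 6
i=2,p=4: total = 6+8 = 14
i=2,p=5: total = 14+10 = 24
i=2,p=6: total = 24+12 = 36
i=3,p=3: total = 36+9 = 45
i=3,p=4: total = 45+12 = 57
i=3,p=5: total = 57+15 = 72
i=3,p=6: total = 72+18 = 90
i=4,p=3: total = 90+12 = 102
i=4,p=4: total = 102+16 = 118
i=4,p=5: total = 118+20 = 138
i=4,p=6: total = 138+24 = 162

162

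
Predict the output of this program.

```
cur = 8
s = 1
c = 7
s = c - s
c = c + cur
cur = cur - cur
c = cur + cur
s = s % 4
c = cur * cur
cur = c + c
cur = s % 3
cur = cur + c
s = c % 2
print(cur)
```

2

s = 7-1 = 6
c = 7+8 = 15
cur = 8-8 = 0
c = 0+0 = 0
s = 6%4 = 2
c = 0*0 = 0
cur = 0+0 = 0
cur = 2%3 = 2
cur = 2+0 = 2
s = 0%2 = 0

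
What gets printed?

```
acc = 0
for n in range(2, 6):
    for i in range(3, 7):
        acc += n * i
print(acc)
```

252

n=2,i=3: acc = 0+6 = 6
n=2,i=4: acc = 6+8 = 14
n=2,i=5: acc = 14+10 = 24
n=2,i=6: acc = 24+12 = 36
n=3,i=3: acc = 36+9 = 45
n=3,i=4: acc = 45+12 = 57
n=3,i=5: acc = 57+15 = 72
n=3,i=6: acc = 72+18 = 90
n=4,i=3: acc = 90+12 = 102
n=4,i=4: acc = 102+16 = 118
n=4,i=5: acc = 118+20 = 138
n=4,i=6: acc = 138+24 = 162
n=5,i=3: acc = 162+15 = 177
n=5,i=4: acc = 177+20 = 197
n=5,i=5: acc = 197+25 = 222
n=5,i=6: acc = 222+30 = 252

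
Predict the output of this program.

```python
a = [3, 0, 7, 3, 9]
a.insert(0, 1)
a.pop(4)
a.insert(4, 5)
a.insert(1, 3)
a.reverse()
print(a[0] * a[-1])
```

insert 1 at 0 → [1, 3, 0, 7, 3, 9]
pop(4) removes 3 → [1, 3, 0, 7, 9]
insert 5 at 4 → [1, 3, 0, 7, 5, 9]
insert 3 at 1 → [1, 3, 3, 0, 7, 5, 9]
reverse → [9, 5, 7, 0, 3, 3, 1]
a[0]*a[-1] = 9*1 = 9

9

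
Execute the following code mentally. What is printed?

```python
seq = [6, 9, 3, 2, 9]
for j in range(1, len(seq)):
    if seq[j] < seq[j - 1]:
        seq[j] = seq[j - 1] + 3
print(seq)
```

[6, 9, 12, 15, 18]

j=1: 9>=6, unchanged → [6, 9, 3, 2, 9]
j=2: 3<9, seq[2] = 9+3 = 12 → [6, 9, 12, 2, 9]
j=3: 2<12, seq[3] = 12+3 = 15 → [6, 9, 12, 15, 9]
j=4: 9<15, seq[4] = 15+3 = 18 → [6, 9, 12, 15, 18]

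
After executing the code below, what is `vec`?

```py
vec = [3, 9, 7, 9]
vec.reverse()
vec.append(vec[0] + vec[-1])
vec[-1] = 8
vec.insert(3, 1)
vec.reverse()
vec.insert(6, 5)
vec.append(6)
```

reverse → [9, 7, 9, 3]
append vec[0]+vec[-1] = 9+3 = 12 → [9, 7, 9, 3, 12]
vec[-1] = 8 → [9, 7, 9, 3, 8]
insert 1 at 3 → [9, 7, 9, 1, 3, 8]
reverse → [8, 3, 1, 9, 7, 9]
insert 5 at 6 → [8, 3, 1, 9, 7, 9, 5]
append 6 → [8, 3, 1, 9, 7, 9, 5, 6]

[8, 3, 1, 9, 7, 9, 5, 6]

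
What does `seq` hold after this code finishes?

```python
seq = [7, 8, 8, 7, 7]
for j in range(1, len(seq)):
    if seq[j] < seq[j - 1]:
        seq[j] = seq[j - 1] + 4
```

j=1: 8>=7, unchanged → [7, 8, 8, 7, 7]
j=2: 8>=8, unchanged → [7, 8, 8, 7, 7]
j=3: 7<8, seq[3] = 8+4 = 12 → [7, 8, 8, 12, 7]
j=4: 7<12, seq[4] = 12+4 = 16 → [7, 8, 8, 12, 16]

[7, 8, 8, 12, 16]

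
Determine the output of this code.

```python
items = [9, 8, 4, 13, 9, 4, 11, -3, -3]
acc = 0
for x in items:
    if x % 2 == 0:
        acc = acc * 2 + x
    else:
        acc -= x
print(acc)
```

x=9: not even, acc = 0-9 = -9
x=8: even, acc = (-9)*2+8 = -10
x=4: even, acc = (-10)*2+4 = -16
x=13: not even, acc = (-16)-13 = -29
x=9: not even, acc = (-29)-9 = -38
x=4: even, acc = (-38)*2+4 = -72
x=11: not even, acc = (-72)-11 = -83
x=-3: not even, acc = (-83)-(-3) = -80
x=-3: not even, acc = (-80)-(-3) = -77

-77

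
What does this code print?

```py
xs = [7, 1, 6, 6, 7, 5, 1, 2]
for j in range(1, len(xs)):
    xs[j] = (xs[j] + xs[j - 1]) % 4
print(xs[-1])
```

j=1: xs[1] = (1+7)%4 = 0 → [7, 0, 6, 6, 7, 5, 1, 2]
j=2: xs[2] = (6+0)%4 = 2 → [7, 0, 2, 6, 7, 5, 1, 2]
j=3: xs[3] = (6+2)%4 = 0 → [7, 0, 2, 0, 7, 5, 1, 2]
j=4: xs[4] = (7+0)%4 = 3 → [7, 0, 2, 0, 3, 5, 1, 2]
j=5: xs[5] = (5+3)%4 = 0 → [7, 0, 2, 0, 3, 0, 1, 2]
j=6: xs[6] = (1+0)%4 = 1 → [7, 0, 2, 0, 3, 0, 1, 2]
j=7: xs[7] = (2+1)%4 = 3 → [7, 0, 2, 0, 3, 0, 1, 3]

3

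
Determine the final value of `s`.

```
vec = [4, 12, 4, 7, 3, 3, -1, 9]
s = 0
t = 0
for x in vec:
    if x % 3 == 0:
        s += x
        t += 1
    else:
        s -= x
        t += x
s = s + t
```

31

x=4: not %3==0, s = 0-4 = -4; t=4
x=12: %3==0, s = (-4)+12 = 8; t=5
x=4: not %3==0, s = 8-4 = 4; t=9
x=7: not %3==0, s = 4-7 = -3; t=16
x=3: %3==0, s = (-3)+3 = 0; t=17
x=3: %3==0, s = 0+3 = 3; t=18
x=-1: not %3==0, s = 3-(-1) = 4; t=17
x=9: %3==0, s = 4+9 = 13; t=18
s+t = 13+18 = 31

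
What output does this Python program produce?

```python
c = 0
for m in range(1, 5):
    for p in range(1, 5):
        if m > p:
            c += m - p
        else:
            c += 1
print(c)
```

20

m=1,p=1: not 1>1, c = 0+1 = 1
m=1,p=2: not 1>2, c = 1+1 = 2
m=1,p=3: not 1>3, c = 2+1 = 3
m=1,p=4: not 1>4, c = 3+1 = 4
m=2,p=1: 2>1, c = 4+1 = 5
m=2,p=2: not 2>2, c = 5+1 = 6
m=2,p=3: not 2>3, c = 6+1 = 7
m=2,p=4: not 2>4, c = 7+1 = 8
m=3,p=1: 3>1, c = 8+2 = 10
m=3,p=2: 3>2, c = 10+1 = 11
m=3,p=3: not 3>3, c = 11+1 = 12
m=3,p=4: not 3>4, c = 12+1 = 13
m=4,p=1: 4>1, c = 13+3 = 16
m=4,p=2: 4>2, c = 16+2 = 18
m=4,p=3: 4>3, c = 18+1 = 19
m=4,p=4: not 4>4, c = 19+1 = 20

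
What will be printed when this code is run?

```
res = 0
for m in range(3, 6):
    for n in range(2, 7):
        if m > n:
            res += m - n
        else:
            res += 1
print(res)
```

m=3,n=2: 3>2, res = 0+1 = 1
m=3,n=3: not 3>3, res = 1+1 = 2
m=3,n=4: not 3>4, res = 2+1 = 3
m=3,n=5: not 3>5, res = 3+1 = 4
m=3,n=6: not 3>6, res = 4+1 = 5
m=4,n=2: 4>2, res = 5+2 = 7
m=4,n=3: 4>3, res = 7+1 = 8
m=4,n=4: not 4>4, res = 8+1 = 9
m=4,n=5: not 4>5, res = 9+1 = 10
m=4,n=6: not 4>6, res = 10+1 = 11
m=5,n=2: 5>2, res = 11+3 = 14
m=5,n=3: 5>3, res = 14+2 = 16
m=5,n=4: 5>4, res = 16+1 = 17
m=5,n=5: not 5>5, res = 17+1 = 18
m=5,n=6: not 5>6, res = 18+1 = 19

19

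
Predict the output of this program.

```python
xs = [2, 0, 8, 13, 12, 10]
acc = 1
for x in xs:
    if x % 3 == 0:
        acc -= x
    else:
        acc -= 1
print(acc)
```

x=2: not %3==0, acc = 1-1 = 0
x=0: %3==0, acc = 0-0 = 0
x=8: not %3==0, acc = 0-1 = -1
x=13: not %3==0, acc = (-1)-1 = -2
x=12: %3==0, acc = (-2)-12 = -14
x=10: not %3==0, acc = (-14)-1 = -15

-15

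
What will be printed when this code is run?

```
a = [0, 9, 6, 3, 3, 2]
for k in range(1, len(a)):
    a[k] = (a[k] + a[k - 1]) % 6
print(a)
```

k=1: a[1] = (9+0)%6 = 3 → [0, 3, 6, 3, 3, 2]
k=2: a[2] = (6+3)%6 = 3 → [0, 3, 3, 3, 3, 2]
k=3: a[3] = (3+3)%6 = 0 → [0, 3, 3, 0, 3, 2]
k=4: a[4] = (3+0)%6 = 3 → [0, 3, 3, 0, 3, 2]
k=5: a[5] = (2+3)%6 = 5 → [0, 3, 3, 0, 3, 5]

[0, 3, 3, 0, 3, 5]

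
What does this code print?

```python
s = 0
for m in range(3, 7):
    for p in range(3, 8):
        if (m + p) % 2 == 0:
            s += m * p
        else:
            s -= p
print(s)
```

170

m=3,p=3: even sum, s = 0+9 = 9
m=3,p=4: odd sum, s = 9-4 = 5
m=3,p=5: even sum, s = 5+15 = 20
m=3,p=6: odd sum, s = 20-6 = 14
m=3,p=7: even sum, s = 14+21 = 35
m=4,p=3: odd sum, s = 35-3 = 32
m=4,p=4: even sum, s = 32+16 = 48
m=4,p=5: odd sum, s = 48-5 = 43
m=4,p=6: even sum, s = 43+24 = 67
m=4,p=7: odd sum, s = 67-7 = 60
m=5,p=3: even sum, s = 60+15 = 75
m=5,p=4: odd sum, s = 75-4 = 71
m=5,p=5: even sum, s = 71+25 = 96
m=5,p=6: odd sum, s = 96-6 = 90
m=5,p=7: even sum, s = 90+35 = 125
m=6,p=3: odd sum, s = 125-3 = 122
m=6,p=4: even sum, s = 122+24 = 146
m=6,p=5: odd sum, s = 146-5 = 141
m=6,p=6: even sum, s = 141+36 = 177
m=6,p=7: odd sum, s = 177-7 = 170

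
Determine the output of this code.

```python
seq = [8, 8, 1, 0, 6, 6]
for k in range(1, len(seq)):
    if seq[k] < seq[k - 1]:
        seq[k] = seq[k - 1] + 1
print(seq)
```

[8, 8, 9, 10, 11, 12]

k=1: 8>=8, unchanged → [8, 8, 1, 0, 6, 6]
k=2: 1<8, seq[2] = 8+1 = 9 → [8, 8, 9, 0, 6, 6]
k=3: 0<9, seq[3] = 9+1 = 10 → [8, 8, 9, 10, 6, 6]
k=4: 6<10, seq[4] = 10+1 = 11 → [8, 8, 9, 10, 11, 6]
k=5: 6<11, seq[5] = 11+1 = 12 → [8, 8, 9, 10, 11, 12]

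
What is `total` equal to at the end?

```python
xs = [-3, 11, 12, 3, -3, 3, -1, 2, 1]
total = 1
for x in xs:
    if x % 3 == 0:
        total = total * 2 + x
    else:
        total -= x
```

-89

x=-3: %3==0, total = 1*2+(-3) = -1
x=11: not %3==0, total = (-1)-11 = -12
x=12: %3==0, total = (-12)*2+12 = -12
x=3: %3==0, total = (-12)*2+3 = -21
x=-3: %3==0, total = (-21)*2+(-3) = -45
x=3: %3==0, total = (-45)*2+3 = -87
x=-1: not %3==0, total = (-87)-(-1) = -86
x=2: not %3==0, total = (-86)-2 = -88
x=1: not %3==0, total = (-88)-1 = -89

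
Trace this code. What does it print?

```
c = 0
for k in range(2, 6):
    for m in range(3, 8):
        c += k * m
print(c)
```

k=2,m=3: c = 0+6 = 6
k=2,m=4: c = 6+8 = 14
k=2,m=5: c = 14+10 = 24
k=2,m=6: c = 24+12 = 36
k=2,m=7: c = 36+14 = 50
k=3,m=3: c = 50+9 = 59
k=3,m=4: c = 59+12 = 71
k=3,m=5: c = 71+15 = 86
k=3,m=6: c = 86+18 = 104
k=3,m=7: c = 104+21 = 125
k=4,m=3: c = 125+12 = 137
k=4,m=4: c = 137+16 = 153
k=4,m=5: c = 153+20 = 173
k=4,m=6: c = 173+24 = 197
k=4,m=7: c = 197+28 = 225
k=5,m=3: c = 225+15 = 240
k=5,m=4: c = 240+20 = 260
k=5,m=5: c = 260+25 = 285
k=5,m=6: c = 285+30 = 315
k=5,m=7: c = 315+35 = 350

350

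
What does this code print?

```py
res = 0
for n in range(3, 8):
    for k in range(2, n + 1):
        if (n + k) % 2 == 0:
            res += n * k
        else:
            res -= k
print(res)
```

n=3,k=2: odd sum, res = 0-2 = -2
n=3,k=3: even sum, res = (-2)+9 = 7
n=4,k=2: even sum, res = 7+8 = 15
n=4,k=3: odd sum, res = 15-3 = 12
n=4,k=4: even sum, res = 12+16 = 28
n=5,k=2: odd sum, res = 28-2 = 26
n=5,k=3: even sum, res = 26+15 = 41
n=5,k=4: odd sum, res = 41-4 = 37
n=5,k=5: even sum, res = 37+25 = 62
n=6,k=2: even sum, res = 62+12 = 74
n=6,k=3: odd sum, res = 74-3 = 71
n=6,k=4: even sum, res = 71+24 = 95
n=6,k=5: odd sum, res = 95-5 = 90
n=6,k=6: even sum, res = 90+36 = 126
n=7,k=2: odd sum, res = 126-2 = 124
n=7,k=3: even sum, res = 124+21 = 145
n=7,k=4: odd sum, res = 145-4 = 141
n=7,k=5: even sum, res = 141+35 = 176
n=7,k=6: odd sum, res = 176-6 = 170
n=7,k=7: even sum, res = 170+49 = 219

219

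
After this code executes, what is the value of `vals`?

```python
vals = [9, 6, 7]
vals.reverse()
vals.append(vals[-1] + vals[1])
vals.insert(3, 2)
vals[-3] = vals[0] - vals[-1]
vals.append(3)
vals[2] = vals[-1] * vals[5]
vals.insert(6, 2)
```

reverse → [7, 6, 9]
append vals[-1]+vals[1] = 9+6 = 15 → [7, 6, 9, 15]
insert 2 at 3 → [7, 6, 9, 2, 15]
vals[-3] = vals[0]-vals[-1] = 7-15 = -8 → [7, 6, -8, 2, 15]
append 3 → [7, 6, -8, 2, 15, 3]
vals[2] = vals[-1]*vals[5] = 3*3 = 9 → [7, 6, 9, 2, 15, 3]
insert 2 at 6 → [7, 6, 9, 2, 15, 3, 2]

[7, 6, 9, 2, 15, 3, 2]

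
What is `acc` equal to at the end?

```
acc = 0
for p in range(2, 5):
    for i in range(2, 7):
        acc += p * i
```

180

p=2,i=2: acc = 0+4 = 4
p=2,i=3: acc = 4+6 = 10
p=2,i=4: acc = 10+8 = 18
p=2,i=5: acc = 18+10 = 28
p=2,i=6: acc = 28+12 = 40
p=3,i=2: acc = 40+6 = 46
p=3,i=3: acc = 46+9 = 55
p=3,i=4: acc = 55+12 = 67
p=3,i=5: acc = 67+15 = 82
p=3,i=6: acc = 82+18 = 100
p=4,i=2: acc = 100+8 = 108
p=4,i=3: acc = 108+12 = 120
p=4,i=4: acc = 120+16 = 136
p=4,i=5: acc = 136+20 = 156
p=4,i=6: acc = 156+24 = 180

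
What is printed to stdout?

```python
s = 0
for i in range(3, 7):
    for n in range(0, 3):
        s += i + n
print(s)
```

i=3,n=0: s = 0+3 = 3
i=3,n=1: s = 3+4 = 7
i=3,n=2: s = 7+5 = 12
i=4,n=0: s = 12+4 = 16
i=4,n=1: s = 16+5 = 21
i=4,n=2: s = 21+6 = 27
i=5,n=0: s = 27+5 = 32
i=5,n=1: s = 32+6 = 38
i=5,n=2: s = 38+7 = 45
i=6,n=0: s = 45+6 = 51
i=6,n=1: s = 51+7 = 58
i=6,n=2: s = 58+8 = 66

66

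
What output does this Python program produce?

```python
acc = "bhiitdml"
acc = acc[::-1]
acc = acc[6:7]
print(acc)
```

h

reverse → 'lmdtiihb'
slice [6:7] → 'h'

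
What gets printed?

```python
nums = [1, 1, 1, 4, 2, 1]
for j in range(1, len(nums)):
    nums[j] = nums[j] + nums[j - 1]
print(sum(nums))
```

j=1: nums[1] = 1+1 = 2 → [1, 2, 1, 4, 2, 1]
j=2: nums[2] = 1+2 = 3 → [1, 2, 3, 4, 2, 1]
j=3: nums[3] = 4+3 = 7 → [1, 2, 3, 7, 2, 1]
j=4: nums[4] = 2+7 = 9 → [1, 2, 3, 7, 9, 1]
j=5: nums[5] = 1+9 = 10 → [1, 2, 3, 7, 9, 10]
sum = 32

32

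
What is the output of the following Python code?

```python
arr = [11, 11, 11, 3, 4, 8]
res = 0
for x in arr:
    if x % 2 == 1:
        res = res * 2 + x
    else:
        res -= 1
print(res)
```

x=11: odd, res = 0*2+11 = 11
x=11: odd, res = 11*2+11 = 33
x=11: odd, res = 33*2+11 = 77
x=3: odd, res = 77*2+3 = 157
x=4: not odd, res = 157-1 = 156
x=8: not odd, res = 156-1 = 155

155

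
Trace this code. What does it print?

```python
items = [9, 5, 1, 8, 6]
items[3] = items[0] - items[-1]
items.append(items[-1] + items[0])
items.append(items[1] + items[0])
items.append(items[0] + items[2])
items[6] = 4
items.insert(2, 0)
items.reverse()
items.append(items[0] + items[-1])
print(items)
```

[10, 4, 15, 6, 3, 1, 0, 5, 9, 19]

items[3] = items[0]-items[-1] = 9-6 = 3 → [9, 5, 1, 3, 6]
append items[-1]+items[0] = 6+9 = 15 → [9, 5, 1, 3, 6, 15]
append items[1]+items[0] = 5+9 = 14 → [9, 5, 1, 3, 6, 15, 14]
append items[0]+items[2] = 9+1 = 10 → [9, 5, 1, 3, 6, 15, 14, 10]
items[6] = 4 → [9, 5, 1, 3, 6, 15, 4, 10]
insert 0 at 2 → [9, 5, 0, 1, 3, 6, 15, 4, 10]
reverse → [10, 4, 15, 6, 3, 1, 0, 5, 9]
append items[0]+items[-1] = 10+9 = 19 → [10, 4, 15, 6, 3, 1, 0, 5, 9, 19]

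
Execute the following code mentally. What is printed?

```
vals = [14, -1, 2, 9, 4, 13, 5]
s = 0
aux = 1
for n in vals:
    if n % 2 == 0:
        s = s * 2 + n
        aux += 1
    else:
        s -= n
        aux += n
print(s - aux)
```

n=14: even, s = 0*2+14 = 14; aux=2
n=-1: not even, s = 14-(-1) = 15; aux=1
n=2: even, s = 15*2+2 = 32; aux=2
n=9: not even, s = 32-9 = 23; aux=11
n=4: even, s = 23*2+4 = 50; aux=12
n=13: not even, s = 50-13 = 37; aux=25
n=5: not even, s = 37-5 = 32; aux=30
s-aux = 32-30 = 2

2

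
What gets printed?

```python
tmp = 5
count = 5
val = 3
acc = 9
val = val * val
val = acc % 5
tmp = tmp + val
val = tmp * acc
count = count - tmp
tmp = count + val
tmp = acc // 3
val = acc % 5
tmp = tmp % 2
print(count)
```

-4

val = 3*3 = 9
val = 9%5 = 4
tmp = 5+4 = 9
val = 9*9 = 81
count = 5-9 = -4
tmp = (-4)+81 = 77
tmp = 9//3 = 3
val = 9%5 = 4
tmp = 3%2 = 1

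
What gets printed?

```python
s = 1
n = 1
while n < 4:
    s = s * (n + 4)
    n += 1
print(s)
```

n=1: s = 1*5 = 5
n=2: s = 5*6 = 30
n=3: s = 30*7 = 210

210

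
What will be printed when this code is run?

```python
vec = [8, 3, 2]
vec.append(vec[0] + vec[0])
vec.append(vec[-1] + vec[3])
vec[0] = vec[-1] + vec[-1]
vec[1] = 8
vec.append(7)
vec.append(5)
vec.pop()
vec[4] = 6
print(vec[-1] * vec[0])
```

append vec[0]+vec[0] = 8+8 = 16 → [8, 3, 2, 16]
append vec[-1]+vec[3] = 16+16 = 32 → [8, 3, 2, 16, 32]
vec[0] = vec[-1]+vec[-1] = 32+32 = 64 → [64, 3, 2, 16, 32]
vec[1] = 8 → [64, 8, 2, 16, 32]
append 7 → [64, 8, 2, 16, 32, 7]
append 5 → [64, 8, 2, 16, 32, 7, 5]
pop() removes 5 → [64, 8, 2, 16, 32, 7]
vec[4] = 6 → [64, 8, 2, 16, 6, 7]
vec[-1]*vec[0] = 7*64 = 448

448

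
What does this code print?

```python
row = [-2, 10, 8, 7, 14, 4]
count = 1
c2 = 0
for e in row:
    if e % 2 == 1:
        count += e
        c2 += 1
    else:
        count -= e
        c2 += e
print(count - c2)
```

e=-2: not odd, count = 1-(-2) = 3; c2=-2
e=10: not odd, count = 3-10 = -7; c2=8
e=8: not odd, count = (-7)-8 = -15; c2=16
e=7: odd, count = (-15)+7 = -8; c2=17
e=14: not odd, count = (-8)-14 = -22; c2=31
e=4: not odd, count = (-22)-4 = -26; c2=35
count-c2 = (-26)-35 = -61

-61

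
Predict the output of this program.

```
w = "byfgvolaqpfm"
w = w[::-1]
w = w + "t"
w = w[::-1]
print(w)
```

tbyfgvolaqpfm

reverse → 'mfpqalovgfyb'
+ 't' → 'mfpqalovgfybt'
reverse → 'tbyfgvolaqpfm'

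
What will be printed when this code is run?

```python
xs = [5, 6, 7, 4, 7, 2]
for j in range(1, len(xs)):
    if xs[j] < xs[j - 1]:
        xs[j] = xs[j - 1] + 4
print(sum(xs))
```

63

j=1: 6>=5, unchanged → [5, 6, 7, 4, 7, 2]
j=2: 7>=6, unchanged → [5, 6, 7, 4, 7, 2]
j=3: 4<7, xs[3] = 7+4 = 11 → [5, 6, 7, 11, 7, 2]
j=4: 7<11, xs[4] = 11+4 = 15 → [5, 6, 7, 11, 15, 2]
j=5: 2<15, xs[5] = 15+4 = 19 → [5, 6, 7, 11, 15, 19]
sum = 63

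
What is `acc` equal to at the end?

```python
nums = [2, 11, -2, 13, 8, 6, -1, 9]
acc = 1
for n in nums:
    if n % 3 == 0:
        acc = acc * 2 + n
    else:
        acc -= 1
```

3

n=2: not %3==0, acc = 1-1 = 0
n=11: not %3==0, acc = 0-1 = -1
n=-2: not %3==0, acc = (-1)-1 = -2
n=13: not %3==0, acc = (-2)-1 = -3
n=8: not %3==0, acc = (-3)-1 = -4
n=6: %3==0, acc = (-4)*2+6 = -2
n=-1: not %3==0, acc = (-2)-1 = -3
n=9: %3==0, acc = (-3)*2+9 = 3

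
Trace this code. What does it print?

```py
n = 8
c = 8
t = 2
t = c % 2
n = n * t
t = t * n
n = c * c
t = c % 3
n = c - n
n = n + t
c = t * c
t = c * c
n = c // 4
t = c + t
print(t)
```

t = 8%2 = 0
n = 8*0 = 0
t = 0*0 = 0
n = 8*8 = 64
t = 8%3 = 2
n = 8-64 = -56
n = (-56)+2 = -54
c = 2*8 = 16
t = 16*16 = 256
n = 16//4 = 4
t = 16+256 = 272

272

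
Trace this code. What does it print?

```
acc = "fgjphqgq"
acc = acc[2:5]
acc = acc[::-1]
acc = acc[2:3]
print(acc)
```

j

slice [2:5] → 'jph'
reverse → 'hpj'
slice [2:3] → 'j'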